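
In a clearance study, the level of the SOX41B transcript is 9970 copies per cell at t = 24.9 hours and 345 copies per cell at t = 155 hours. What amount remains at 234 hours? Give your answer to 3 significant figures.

44.7 copies per cell

Over Δt = 155 − 24.9 = 130.1 hours, the level fell by a factor of 9970/345 ≈ 28.899.
n = log₂(28.899) ≈ 4.8529 half-lives, so t½ = 130.1/4.8529 ≈ 26.809 hours.
From t = 155 to t = 234: 345 × (1/2)^((234−155)/26.809) ≈ 44.744 copies per cell.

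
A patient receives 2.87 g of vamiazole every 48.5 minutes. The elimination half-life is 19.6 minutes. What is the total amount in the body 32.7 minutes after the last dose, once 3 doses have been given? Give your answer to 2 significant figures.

The 3 doses were given 129.7, 81.2, 32.7 minutes ago.
Total = 2.87·(1/2)^(129.7/19.6) + 2.87·(1/2)^(81.2/19.6) + 2.87·(1/2)^(32.7/19.6)
      = 0.029232 + 0.16246 + 0.90293 ≈ 1.0946 g.

1.1 g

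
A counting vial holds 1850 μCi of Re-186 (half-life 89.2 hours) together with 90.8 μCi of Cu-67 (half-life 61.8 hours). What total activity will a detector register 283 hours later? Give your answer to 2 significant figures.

Re-186: 1850 × (1/2)^(283/89.2) = 1850 × (1/2)^3.1726 ≈ 205.17 μCi.
Cu-67: 90.8 × (1/2)^(283/61.8) = 90.8 × (1/2)^4.5793 ≈ 3.7982 μCi.
Total = 205.17 + 3.7982 ≈ 208.97 μCi.

210 μCi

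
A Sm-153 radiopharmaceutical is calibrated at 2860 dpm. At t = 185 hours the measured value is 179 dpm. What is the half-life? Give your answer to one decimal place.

A/A₀ = 179/2860 ≈ 0.062587.
n = log₂(15.978) ≈ 3.998 half-lives elapsed in 185 hours.
t½ = 185/3.998 ≈ 46.273 hours.

46.3 hours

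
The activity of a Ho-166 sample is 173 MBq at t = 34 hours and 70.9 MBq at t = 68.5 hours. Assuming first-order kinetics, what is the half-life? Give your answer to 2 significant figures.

Over Δt = 68.5 − 34 = 34.5 hours, the level fell by a factor of 173/70.9 ≈ 2.4401.
n = log₂(2.4401) ≈ 1.2869 half-lives, so t½ = 34.5/1.2869 ≈ 26.808 hours.

27 hours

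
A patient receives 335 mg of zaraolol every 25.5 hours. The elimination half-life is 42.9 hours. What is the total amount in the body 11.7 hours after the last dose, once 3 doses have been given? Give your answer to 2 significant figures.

The 3 doses were given 62.7, 37.2, 11.7 hours ago.
Total = 335·(1/2)^(62.7/42.9) + 335·(1/2)^(37.2/42.9) + 335·(1/2)^(11.7/42.9)
      = 121.64 + 183.66 + 277.3 ≈ 582.6 mg.

580 mg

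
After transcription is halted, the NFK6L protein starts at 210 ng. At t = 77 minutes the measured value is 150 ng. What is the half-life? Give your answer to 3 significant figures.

A/A₀ = 150/210 ≈ 0.71429.
n = log₂(1.4) ≈ 0.48543 half-lives elapsed in 77 minutes.
t½ = 77/0.48543 ≈ 158.62 minutes.

159 minutes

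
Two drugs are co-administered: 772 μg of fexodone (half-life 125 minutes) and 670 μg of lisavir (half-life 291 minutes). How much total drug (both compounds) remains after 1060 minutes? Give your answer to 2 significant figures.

56 μg

fexodone: 772 × (1/2)^(1060/125) = 772 × (1/2)^8.48 ≈ 2.1621 μg.
lisavir: 670 × (1/2)^(1060/291) = 670 × (1/2)^3.6426 ≈ 53.646 μg.
Total = 2.1621 + 53.646 ≈ 55.808 μg.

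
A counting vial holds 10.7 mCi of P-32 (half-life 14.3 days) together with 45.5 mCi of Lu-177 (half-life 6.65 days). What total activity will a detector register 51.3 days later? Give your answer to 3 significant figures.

P-32: 10.7 × (1/2)^(51.3/14.3) = 10.7 × (1/2)^3.5874 ≈ 0.89015 mCi.
Lu-177: 45.5 × (1/2)^(51.3/6.65) = 45.5 × (1/2)^7.7143 ≈ 0.21666 mCi.
Total = 0.89015 + 0.21666 ≈ 1.1068 mCi.

1.11 mCi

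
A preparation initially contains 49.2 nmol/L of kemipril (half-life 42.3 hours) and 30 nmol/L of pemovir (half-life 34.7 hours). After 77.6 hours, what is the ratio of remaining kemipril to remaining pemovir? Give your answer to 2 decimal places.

2.17

kemipril: 49.2 × (1/2)^(77.6/42.3) = 49.2 × (1/2)^1.8345 ≈ 13.795 nmol/L.
pemovir: 30 × (1/2)^(77.6/34.7) = 30 × (1/2)^2.2363 ≈ 6.3668 nmol/L.
Ratio ≈ 13.795 / 6.3668 ≈ 2.1667.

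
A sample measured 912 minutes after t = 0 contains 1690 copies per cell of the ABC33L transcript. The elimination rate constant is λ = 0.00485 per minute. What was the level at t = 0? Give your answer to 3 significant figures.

t½ = ln 2 / λ = 0.69315 / 0.00485 ≈ 142.92 minutes.
Number of half-lives elapsed: n = 912/142.92 ≈ 6.3813.
A₀ = A × 2^n = 1690 × 2^6.3813 = 1690 × 83.363 ≈ 140880 copies per cell.

141000 copies per cell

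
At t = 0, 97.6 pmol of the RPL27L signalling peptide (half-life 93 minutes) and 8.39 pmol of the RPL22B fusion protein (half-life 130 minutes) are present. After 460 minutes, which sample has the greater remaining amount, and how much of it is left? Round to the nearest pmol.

RPL27L signalling peptide, 3 pmol

RPL27L signalling peptide: 97.6 × (1/2)^4.9462 ≈ 3.1658 pmol.
RPL22B fusion protein: 8.39 × (1/2)^3.5385 ≈ 0.72207 pmol.
RPL27L signalling peptide has more remaining, at ≈ 3.1658 pmol.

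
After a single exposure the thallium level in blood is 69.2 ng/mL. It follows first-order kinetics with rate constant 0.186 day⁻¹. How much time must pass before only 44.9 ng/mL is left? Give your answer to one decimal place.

2.3 days

t½ = ln 2 / k = 0.69315 / 0.186 ≈ 3.7266 days.
Fraction remaining = 44.9/69.2 ≈ 0.64884.
n = log₂(69.2/44.9) = ln(1.5412)/ln 2 ≈ 0.62406 half-lives.
t = n × t½ = 0.62406 × 3.7266 ≈ 2.3256 days.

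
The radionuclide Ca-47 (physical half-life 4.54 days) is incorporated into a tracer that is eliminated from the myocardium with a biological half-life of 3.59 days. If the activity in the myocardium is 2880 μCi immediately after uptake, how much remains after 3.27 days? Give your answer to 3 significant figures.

1/t_eff = 1/t_phys + 1/t_biol = 1/4.54 + 1/3.59 = 0.49882 per day.
t_eff = 4.54 × 3.59 / (4.54 + 3.59) ≈ 2.0047 days.
Remaining = 2880 × (1/2)^(3.27/2.0047) = 2880 × (1/2)^1.6311 ≈ 929.77 μCi.

930 μCi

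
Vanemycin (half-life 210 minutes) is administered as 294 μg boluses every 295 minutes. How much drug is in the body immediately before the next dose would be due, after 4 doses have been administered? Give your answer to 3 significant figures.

The 4 doses were given 1180, 885, 590, 295 minutes ago.
Total = 294·(1/2)^(1180/210) + 294·(1/2)^(885/210) + 294·(1/2)^(590/210) + 294·(1/2)^(295/210)
      = 5.982 + 15.839 + 41.937 + 111.04 ≈ 174.8 μg.

175 μg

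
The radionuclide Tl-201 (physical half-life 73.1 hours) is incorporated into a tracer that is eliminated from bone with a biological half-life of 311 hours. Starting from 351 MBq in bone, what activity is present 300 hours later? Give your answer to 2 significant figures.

10 MBq

1/t_eff = 1/t_phys + 1/t_biol = 1/73.1 + 1/311 = 0.016895 per hour.
t_eff = 73.1 × 311 / (73.1 + 311) ≈ 59.188 hours.
Remaining = 351 × (1/2)^(300/59.188) = 351 × (1/2)^5.0686 ≈ 10.459 MBq.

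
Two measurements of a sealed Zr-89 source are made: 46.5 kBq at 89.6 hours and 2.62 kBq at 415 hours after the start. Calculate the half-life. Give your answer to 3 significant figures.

Over Δt = 415 − 89.6 = 325.4 hours, the level fell by a factor of 46.5/2.62 ≈ 17.748.
n = log₂(17.748) ≈ 4.1496 half-lives, so t½ = 325.4/4.1496 ≈ 78.417 hours.

78.4 hours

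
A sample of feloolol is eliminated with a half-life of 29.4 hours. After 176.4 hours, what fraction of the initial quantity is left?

0.015625

n = 176.4/29.4 ≈ 6 half-lives.
Fraction remaining = (1/2)^6 ≈ 0.015625.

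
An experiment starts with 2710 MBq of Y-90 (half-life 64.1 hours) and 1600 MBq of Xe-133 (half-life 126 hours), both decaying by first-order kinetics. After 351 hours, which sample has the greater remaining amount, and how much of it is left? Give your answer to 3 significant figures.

Xe-133, 232 MBq

Y-90: 2710 × (1/2)^5.4758 ≈ 60.895 MBq.
Xe-133: 1600 × (1/2)^2.7857 ≈ 232.03 MBq.
Xe-133 has more remaining, at ≈ 232.03 MBq.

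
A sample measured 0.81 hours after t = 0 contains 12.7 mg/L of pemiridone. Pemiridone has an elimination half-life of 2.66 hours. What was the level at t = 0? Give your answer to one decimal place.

Number of half-lives elapsed: n = 0.81/2.66 ≈ 0.30451.
A₀ = A × 2^n = 12.7 × 2^0.30451 = 12.7 × 1.235 ≈ 15.685 mg/L.

15.7 mg/L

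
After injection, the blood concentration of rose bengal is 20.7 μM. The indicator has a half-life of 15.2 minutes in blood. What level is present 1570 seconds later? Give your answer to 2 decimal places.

6.28 μM

Convert the elapsed time: 1570 seconds = 26.1667 minutes.
Number of half-lives: n = 26.1667/15.2 ≈ 1.7215.
Remaining = 20.7 × (1/2)^1.7215 = 20.7 × 0.30324 ≈ 6.277 μM.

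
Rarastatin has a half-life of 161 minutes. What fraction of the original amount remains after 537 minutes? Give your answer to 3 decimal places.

n = 537/161 ≈ 3.3354 half-lives.
Fraction remaining = (1/2)^3.3354 ≈ 0.09907.

0.099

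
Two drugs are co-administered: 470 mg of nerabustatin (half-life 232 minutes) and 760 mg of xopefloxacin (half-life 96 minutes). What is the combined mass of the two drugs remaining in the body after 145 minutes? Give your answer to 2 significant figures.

570 mg

nerabustatin: 470 × (1/2)^(145/232) = 470 × (1/2)^0.625 ≈ 304.76 mg.
xopefloxacin: 760 × (1/2)^(145/96) = 760 × (1/2)^1.5104 ≈ 266.77 mg.
Total = 304.76 + 266.77 ≈ 571.52 mg.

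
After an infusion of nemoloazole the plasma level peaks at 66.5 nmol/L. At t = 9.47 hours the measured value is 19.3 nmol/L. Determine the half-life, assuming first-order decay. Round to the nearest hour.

A/A₀ = 19.3/66.5 ≈ 0.29023.
n = log₂(3.4456) ≈ 1.7848 half-lives elapsed in 9.47 hours.
t½ = 9.47/1.7848 ≈ 5.3061 hours.

5 hours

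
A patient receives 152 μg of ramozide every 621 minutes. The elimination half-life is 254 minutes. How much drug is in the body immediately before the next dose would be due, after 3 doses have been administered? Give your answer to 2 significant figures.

The 3 doses were given 1863, 1242, 621 minutes ago.
Total = 152·(1/2)^(1863/254) + 152·(1/2)^(1242/254) + 152·(1/2)^(621/254)
      = 0.94166 + 5.1272 + 27.916 ≈ 33.985 μg.

34 μg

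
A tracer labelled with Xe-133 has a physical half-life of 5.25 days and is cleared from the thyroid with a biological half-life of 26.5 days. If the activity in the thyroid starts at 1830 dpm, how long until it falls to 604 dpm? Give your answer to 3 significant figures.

7.01 days

1/t_eff = 1/t_phys + 1/t_biol = 1/5.25 + 1/26.5 = 0.22821 per day.
t_eff = 5.25 × 26.5 / (5.25 + 26.5) ≈ 4.3819 days.
n = log₂(1830/604) ≈ 1.5992; t = 1.5992 × 4.3819 ≈ 7.0076 days.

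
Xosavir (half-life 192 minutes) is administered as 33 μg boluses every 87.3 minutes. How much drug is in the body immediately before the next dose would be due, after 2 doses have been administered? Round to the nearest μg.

The 2 doses were given 174.6, 87.3 minutes ago.
Total = 33·(1/2)^(174.6/192) + 33·(1/2)^(87.3/192)
      = 17.57 + 24.079 ≈ 41.649 μg.

42 μg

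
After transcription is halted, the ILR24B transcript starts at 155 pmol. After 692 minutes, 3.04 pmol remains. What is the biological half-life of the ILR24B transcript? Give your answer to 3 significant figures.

A/A₀ = 3.04/155 ≈ 0.019613.
n = log₂(50.987) ≈ 5.6721 half-lives elapsed in 692 minutes.
t½ = 692/5.6721 ≈ 122 minutes.

122 minutes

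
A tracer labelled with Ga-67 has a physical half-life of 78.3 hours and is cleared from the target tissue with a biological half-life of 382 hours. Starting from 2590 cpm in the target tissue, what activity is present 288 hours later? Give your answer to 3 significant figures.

120 cpm

1/t_eff = 1/t_phys + 1/t_biol = 1/78.3 + 1/382 = 0.015389 per hour.
t_eff = 78.3 × 382 / (78.3 + 382) ≈ 64.981 hours.
Remaining = 2590 × (1/2)^(288/64.981) = 2590 × (1/2)^4.4321 ≈ 119.98 cpm.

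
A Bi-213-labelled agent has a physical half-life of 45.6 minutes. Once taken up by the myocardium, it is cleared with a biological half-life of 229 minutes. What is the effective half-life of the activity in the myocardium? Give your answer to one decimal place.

1/t_eff = 1/t_phys + 1/t_biol = 1/45.6 + 1/229 = 0.026297 per minute.
t_eff = 45.6 × 229 / (45.6 + 229) ≈ 38.028 minutes.

38.0 minutes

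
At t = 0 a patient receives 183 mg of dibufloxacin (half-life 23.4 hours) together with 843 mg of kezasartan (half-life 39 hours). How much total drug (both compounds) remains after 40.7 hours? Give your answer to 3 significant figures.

dibufloxacin: 183 × (1/2)^(40.7/23.4) = 183 × (1/2)^1.7393 ≈ 54.811 mg.
kezasartan: 843 × (1/2)^(40.7/39) = 843 × (1/2)^1.0436 ≈ 408.96 mg.
Total = 54.811 + 408.96 ≈ 463.77 mg.

464 mg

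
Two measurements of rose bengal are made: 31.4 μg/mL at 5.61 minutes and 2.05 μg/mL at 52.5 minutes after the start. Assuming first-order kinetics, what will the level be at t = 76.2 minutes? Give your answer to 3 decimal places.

Over Δt = 52.5 − 5.61 = 46.89 minutes, the level fell by a factor of 31.4/2.05 ≈ 15.317.
n = log₂(15.317) ≈ 3.9371 half-lives, so t½ = 46.89/3.9371 ≈ 11.91 minutes.
From t = 52.5 to t = 76.2: 2.05 × (1/2)^((76.2−52.5)/11.91) ≈ 0.51608 μg/mL.

0.516 μg/mL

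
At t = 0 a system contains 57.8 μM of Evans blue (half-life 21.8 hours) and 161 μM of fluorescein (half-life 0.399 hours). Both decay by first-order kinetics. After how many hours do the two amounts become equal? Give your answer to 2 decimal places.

0.60 hours

Set 57.8·(1/2)^(t/21.8) = 161·(1/2)^(t/0.399).
Taking log₂: log₂(57.8/161) = t·(1/21.8 − 1/0.399).
log₂(0.35901) = -1.4779; 1/21.8 − 1/0.399 = -2.4604.
t = -1.4779 / -2.4604 ≈ 0.60068 hours.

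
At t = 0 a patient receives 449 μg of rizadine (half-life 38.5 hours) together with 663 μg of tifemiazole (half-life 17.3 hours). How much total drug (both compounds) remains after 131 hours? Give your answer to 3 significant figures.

rizadine: 449 × (1/2)^(131/38.5) = 449 × (1/2)^3.4026 ≈ 42.458 μg.
tifemiazole: 663 × (1/2)^(131/17.3) = 663 × (1/2)^7.5723 ≈ 3.4837 μg.
Total = 42.458 + 3.4837 ≈ 45.942 μg.

45.9 μg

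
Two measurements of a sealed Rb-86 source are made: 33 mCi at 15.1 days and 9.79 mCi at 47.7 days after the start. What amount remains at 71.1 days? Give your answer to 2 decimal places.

Over Δt = 47.7 − 15.1 = 32.6 days, the level fell by a factor of 33/9.79 ≈ 3.3708.
n = log₂(3.3708) ≈ 1.7531 half-lives, so t½ = 32.6/1.7531 ≈ 18.596 days.
From t = 47.7 to t = 71.1: 9.79 × (1/2)^((71.1−47.7)/18.596) ≈ 4.0924 mCi.

4.09 mCi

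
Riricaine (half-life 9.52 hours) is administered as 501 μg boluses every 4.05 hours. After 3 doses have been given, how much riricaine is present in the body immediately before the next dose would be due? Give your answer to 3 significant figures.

The 3 doses were given 12.15, 8.1, 4.05 hours ago.
Total = 501·(1/2)^(12.15/9.52) + 501·(1/2)^(8.1/9.52) + 501·(1/2)^(4.05/9.52)
      = 206.85 + 277.79 + 373.06 ≈ 857.69 μg.

858 μg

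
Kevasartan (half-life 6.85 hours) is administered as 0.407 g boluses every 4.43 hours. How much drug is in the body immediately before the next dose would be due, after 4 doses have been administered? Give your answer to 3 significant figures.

The 4 doses were given 17.72, 13.29, 8.86, 4.43 hours ago.
Total = 0.407·(1/2)^(17.72/6.85) + 0.407·(1/2)^(13.29/6.85) + 0.407·(1/2)^(8.86/6.85) + 0.407·(1/2)^(4.43/6.85)
      = 0.067744 + 0.10606 + 0.16605 + 0.25996 ≈ 0.59982 g.

0.600 g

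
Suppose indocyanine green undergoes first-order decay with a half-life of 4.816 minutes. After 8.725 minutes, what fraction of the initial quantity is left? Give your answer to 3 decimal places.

n = 8.725/4.816 ≈ 1.8117 half-lives.
Fraction remaining = (1/2)^1.8117 ≈ 0.28486.

0.285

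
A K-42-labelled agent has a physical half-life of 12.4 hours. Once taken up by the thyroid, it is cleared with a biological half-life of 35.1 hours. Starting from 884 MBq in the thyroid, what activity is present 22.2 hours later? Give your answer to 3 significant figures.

1/t_eff = 1/t_phys + 1/t_biol = 1/12.4 + 1/35.1 = 0.10914 per hour.
t_eff = 12.4 × 35.1 / (12.4 + 35.1) ≈ 9.1629 hours.
Remaining = 884 × (1/2)^(22.2/9.1629) = 884 × (1/2)^2.4228 ≈ 164.86 MBq.

165 MBq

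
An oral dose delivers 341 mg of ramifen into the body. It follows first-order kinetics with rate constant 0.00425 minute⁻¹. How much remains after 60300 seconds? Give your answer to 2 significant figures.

4.8 mg

t½ = ln 2 / λ = 0.69315 / 0.00425 ≈ 163.09 minutes.
Convert the elapsed time: 60300 seconds = 1005 minutes.
Number of half-lives: n = 1005/163.09 ≈ 6.1621.
Remaining = 341 × (1/2)^6.1621 = 341 × 0.013964 ≈ 4.7618 mg.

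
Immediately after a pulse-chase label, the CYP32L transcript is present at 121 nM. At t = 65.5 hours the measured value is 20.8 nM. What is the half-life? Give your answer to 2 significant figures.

26 hours

A/A₀ = 20.8/121 ≈ 0.1719.
n = log₂(5.8173) ≈ 2.5404 half-lives elapsed in 65.5 hours.
t½ = 65.5/2.5404 ≈ 25.784 hours.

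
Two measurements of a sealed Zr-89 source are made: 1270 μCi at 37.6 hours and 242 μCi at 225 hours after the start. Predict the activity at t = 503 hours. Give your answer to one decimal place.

Over Δt = 225 − 37.6 = 187.4 hours, the level fell by a factor of 1270/242 ≈ 5.2479.
n = log₂(5.2479) ≈ 2.3917 half-lives, so t½ = 187.4/2.3917 ≈ 78.353 hours.
From t = 225 to t = 503: 242 × (1/2)^((503−225)/78.353) ≈ 20.689 μCi.

20.7 μCi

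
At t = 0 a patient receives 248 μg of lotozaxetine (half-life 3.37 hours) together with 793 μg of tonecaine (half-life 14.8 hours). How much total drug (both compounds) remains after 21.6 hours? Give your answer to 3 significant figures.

291 μg

lotozaxetine: 248 × (1/2)^(21.6/3.37) = 248 × (1/2)^6.4095 ≈ 2.9174 μg.
tonecaine: 793 × (1/2)^(21.6/14.8) = 793 × (1/2)^1.4595 ≈ 288.36 μg.
Total = 2.9174 + 288.36 ≈ 291.28 μg.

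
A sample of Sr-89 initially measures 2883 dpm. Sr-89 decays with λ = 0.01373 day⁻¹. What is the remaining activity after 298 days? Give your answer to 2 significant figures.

48 dpm

t½ = ln 2 / λ = 0.69315 / 0.01373 ≈ 50.484 days.
Number of half-lives: n = 298/50.484 ≈ 5.9028.
Remaining = 2883 × (1/2)^5.9028 = 2883 × 0.016713 ≈ 48.185 dpm.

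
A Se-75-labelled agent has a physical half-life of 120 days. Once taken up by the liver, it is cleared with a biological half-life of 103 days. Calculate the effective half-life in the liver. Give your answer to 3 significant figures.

1/t_eff = 1/t_phys + 1/t_biol = 1/120 + 1/103 = 0.018042 per day.
t_eff = 120 × 103 / (120 + 103) ≈ 55.426 days.

55.4 days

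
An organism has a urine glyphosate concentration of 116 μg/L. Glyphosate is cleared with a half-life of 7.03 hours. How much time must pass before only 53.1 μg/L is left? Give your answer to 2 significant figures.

Fraction remaining = 53.1/116 ≈ 0.45776.
n = log₂(116/53.1) = ln(2.1846)/ln 2 ≈ 1.1273 half-lives.
t = n × t½ = 1.1273 × 7.03 ≈ 7.9252 hours.

7.9 hours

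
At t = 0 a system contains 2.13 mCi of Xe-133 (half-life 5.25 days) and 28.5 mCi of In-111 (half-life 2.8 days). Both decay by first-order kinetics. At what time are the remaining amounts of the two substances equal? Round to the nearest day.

Set 2.13·(1/2)^(t/5.25) = 28.5·(1/2)^(t/2.8).
Taking log₂: log₂(2.13/28.5) = t·(1/5.25 − 1/2.8).
log₂(0.074737) = -3.742; 1/5.25 − 1/2.8 = -0.16667.
t = -3.742 / -0.16667 ≈ 22.452 days.

22 days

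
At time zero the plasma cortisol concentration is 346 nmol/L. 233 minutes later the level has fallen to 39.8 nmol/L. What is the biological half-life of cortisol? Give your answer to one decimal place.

A/A₀ = 39.8/346 ≈ 0.11503.
n = log₂(8.6935) ≈ 3.1199 half-lives elapsed in 233 minutes.
t½ = 233/3.1199 ≈ 74.681 minutes.

74.7 minutes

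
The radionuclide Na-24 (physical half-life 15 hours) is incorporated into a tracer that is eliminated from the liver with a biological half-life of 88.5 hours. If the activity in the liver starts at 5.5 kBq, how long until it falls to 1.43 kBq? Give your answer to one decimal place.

24.9 hours

1/t_eff = 1/t_phys + 1/t_biol = 1/15 + 1/88.5 = 0.077966 per hour.
t_eff = 15 × 88.5 / (15 + 88.5) ≈ 12.826 hours.
n = log₂(5.5/1.43) ≈ 1.9434; t = 1.9434 × 12.826 ≈ 24.926 hours.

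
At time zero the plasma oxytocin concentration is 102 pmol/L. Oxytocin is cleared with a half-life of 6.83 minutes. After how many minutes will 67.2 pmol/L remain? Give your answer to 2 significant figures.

4.1 minutes

Fraction remaining = 67.2/102 ≈ 0.65882.
n = log₂(102/67.2) = ln(1.5179)/ln 2 ≈ 0.60204 half-lives.
t = n × t½ = 0.60204 × 6.83 ≈ 4.1119 minutes.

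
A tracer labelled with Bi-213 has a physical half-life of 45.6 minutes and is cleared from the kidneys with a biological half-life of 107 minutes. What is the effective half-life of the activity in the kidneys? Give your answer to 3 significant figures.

1/t_eff = 1/t_phys + 1/t_biol = 1/45.6 + 1/107 = 0.031276 per minute.
t_eff = 45.6 × 107 / (45.6 + 107) ≈ 31.974 minutes.

32.0 minutes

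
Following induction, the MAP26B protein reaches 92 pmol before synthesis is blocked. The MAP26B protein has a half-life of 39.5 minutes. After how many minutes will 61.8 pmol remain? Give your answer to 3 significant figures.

Fraction remaining = 61.8/92 ≈ 0.67174.
n = log₂(92/61.8) = ln(1.4887)/ln 2 ≈ 0.57403 half-lives.
t = n × t½ = 0.57403 × 39.5 ≈ 22.674 minutes.

22.7 minutes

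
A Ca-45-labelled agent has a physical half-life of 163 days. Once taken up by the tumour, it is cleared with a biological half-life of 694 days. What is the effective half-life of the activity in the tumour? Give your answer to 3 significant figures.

132 days

1/t_eff = 1/t_phys + 1/t_biol = 1/163 + 1/694 = 0.0075759 per day.
t_eff = 163 × 694 / (163 + 694) ≈ 132 days.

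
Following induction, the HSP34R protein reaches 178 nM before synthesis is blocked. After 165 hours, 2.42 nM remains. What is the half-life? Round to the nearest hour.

A/A₀ = 2.42/178 ≈ 0.013596.
n = log₂(73.554) ≈ 6.2007 half-lives elapsed in 165 hours.
t½ = 165/6.2007 ≈ 26.61 hours.

27 hours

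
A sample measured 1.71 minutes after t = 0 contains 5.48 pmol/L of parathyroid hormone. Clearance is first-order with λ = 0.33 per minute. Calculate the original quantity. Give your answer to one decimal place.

9.6 pmol/L

t½ = ln 2 / λ = 0.69315 / 0.33 ≈ 2.1004 minutes.
Number of half-lives elapsed: n = 1.71/2.1004 ≈ 0.81411.
A₀ = A × 2^n = 5.48 × 2^0.81411 = 5.48 × 1.7582 ≈ 9.635 pmol/L.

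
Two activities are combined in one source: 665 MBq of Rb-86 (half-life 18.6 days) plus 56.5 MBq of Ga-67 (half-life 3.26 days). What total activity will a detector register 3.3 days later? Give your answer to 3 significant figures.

Rb-86: 665 × (1/2)^(3.3/18.6) = 665 × (1/2)^0.17742 ≈ 588.05 MBq.
Ga-67: 56.5 × (1/2)^(3.3/3.26) = 56.5 × (1/2)^1.0123 ≈ 28.011 MBq.
Total = 588.05 + 28.011 ≈ 616.06 MBq.

616 MBq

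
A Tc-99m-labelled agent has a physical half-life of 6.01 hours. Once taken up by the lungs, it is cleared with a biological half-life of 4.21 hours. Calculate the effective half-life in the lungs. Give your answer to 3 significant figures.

1/t_eff = 1/t_phys + 1/t_biol = 1/6.01 + 1/4.21 = 0.40392 per hour.
t_eff = 6.01 × 4.21 / (6.01 + 4.21) ≈ 2.4757 hours.

2.48 hours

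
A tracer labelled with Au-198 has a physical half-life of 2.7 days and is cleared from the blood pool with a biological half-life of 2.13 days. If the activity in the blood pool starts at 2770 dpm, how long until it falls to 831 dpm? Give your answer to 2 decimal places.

1/t_eff = 1/t_phys + 1/t_biol = 1/2.7 + 1/2.13 = 0.83985 per day.
t_eff = 2.7 × 2.13 / (2.7 + 2.13) ≈ 1.1907 days.
n = log₂(2770/831) ≈ 1.737; t = 1.737 × 1.1907 ≈ 2.0682 days.

2.07 days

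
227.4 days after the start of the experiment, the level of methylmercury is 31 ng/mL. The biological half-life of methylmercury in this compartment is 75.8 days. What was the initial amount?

248 ng/mL

Number of half-lives elapsed: n = 227.4/75.8 ≈ 3.
A₀ = A × 2^n = 31 × 2^3 = 31 × 8 ≈ 248 ng/mL.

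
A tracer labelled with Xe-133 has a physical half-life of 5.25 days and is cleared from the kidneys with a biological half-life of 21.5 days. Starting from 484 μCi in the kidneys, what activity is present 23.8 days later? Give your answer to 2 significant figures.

9.7 μCi

1/t_eff = 1/t_phys + 1/t_biol = 1/5.25 + 1/21.5 = 0.23699 per day.
t_eff = 5.25 × 21.5 / (5.25 + 21.5) ≈ 4.2196 days.
Remaining = 484 × (1/2)^(23.8/4.2196) = 484 × (1/2)^5.6403 ≈ 9.7038 μCi.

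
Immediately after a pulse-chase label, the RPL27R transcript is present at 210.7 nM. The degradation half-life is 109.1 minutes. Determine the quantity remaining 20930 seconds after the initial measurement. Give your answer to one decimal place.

23.0 nM

Convert the elapsed time: 20930 seconds = 348.833 minutes.
Number of half-lives: n = 348.833/109.1 ≈ 3.1974.
Remaining = 210.7 × (1/2)^3.1974 = 210.7 × 0.10902 ≈ 22.97 nM.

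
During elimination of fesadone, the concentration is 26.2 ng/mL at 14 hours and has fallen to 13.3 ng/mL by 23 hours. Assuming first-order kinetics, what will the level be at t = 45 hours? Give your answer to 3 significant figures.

Over Δt = 23 − 14 = 9 hours, the level fell by a factor of 26.2/13.3 ≈ 1.9699.
n = log₂(1.9699) ≈ 0.97814 half-lives, so t½ = 9/0.97814 ≈ 9.2011 hours.
From t = 23 to t = 45: 13.3 × (1/2)^((45−23)/9.2011) ≈ 2.5356 ng/mL.

2.54 ng/mL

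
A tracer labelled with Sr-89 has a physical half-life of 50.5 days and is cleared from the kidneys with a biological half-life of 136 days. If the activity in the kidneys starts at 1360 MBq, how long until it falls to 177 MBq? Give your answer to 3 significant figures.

108 days

1/t_eff = 1/t_phys + 1/t_biol = 1/50.5 + 1/136 = 0.027155 per day.
t_eff = 50.5 × 136 / (50.5 + 136) ≈ 36.826 days.
n = log₂(1360/177) ≈ 2.9418; t = 2.9418 × 36.826 ≈ 108.33 days.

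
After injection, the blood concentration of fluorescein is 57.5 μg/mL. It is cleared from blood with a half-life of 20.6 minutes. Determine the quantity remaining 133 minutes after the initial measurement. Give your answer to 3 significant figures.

Number of half-lives: n = 133/20.6 ≈ 6.4563.
Remaining = 57.5 × (1/2)^6.4563 = 57.5 × 0.011388 ≈ 0.65482 μg/mL.

0.655 μg/mL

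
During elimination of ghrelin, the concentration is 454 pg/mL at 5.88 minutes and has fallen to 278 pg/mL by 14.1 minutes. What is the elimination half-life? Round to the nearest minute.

Over Δt = 14.1 − 5.88 = 8.22 minutes, the level fell by a factor of 454/278 ≈ 1.6331.
n = log₂(1.6331) ≈ 0.70761 half-lives, so t½ = 8.22/0.70761 ≈ 11.617 minutes.

12 minutes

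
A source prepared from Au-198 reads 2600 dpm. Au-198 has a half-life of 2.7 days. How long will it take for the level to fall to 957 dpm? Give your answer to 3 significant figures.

3.89 days

Fraction remaining = 957/2600 ≈ 0.36808.
n = log₂(2600/957) = ln(2.7168)/ln 2 ≈ 1.4419 half-lives.
t = n × t½ = 1.4419 × 2.7 ≈ 3.8932 days.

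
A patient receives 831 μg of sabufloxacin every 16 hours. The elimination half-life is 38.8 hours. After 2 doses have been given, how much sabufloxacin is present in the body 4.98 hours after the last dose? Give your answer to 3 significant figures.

The 2 doses were given 20.98, 4.98 hours ago.
Total = 831·(1/2)^(20.98/38.8) + 831·(1/2)^(4.98/38.8)
      = 571.25 + 760.26 ≈ 1331.5 μg.

1330 μg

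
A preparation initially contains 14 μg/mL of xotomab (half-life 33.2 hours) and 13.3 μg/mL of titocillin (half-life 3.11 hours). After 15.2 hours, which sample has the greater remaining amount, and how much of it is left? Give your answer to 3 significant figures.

xotomab: 14 × (1/2)^0.45783 ≈ 10.193 μg/mL.
titocillin: 13.3 × (1/2)^4.8875 ≈ 0.44934 μg/mL.
Xotomab has more remaining, at ≈ 10.193 μg/mL.

xotomab, 10.2 μg/mL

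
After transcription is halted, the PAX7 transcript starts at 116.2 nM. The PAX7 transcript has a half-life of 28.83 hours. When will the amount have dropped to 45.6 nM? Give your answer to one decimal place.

38.9 hours

Fraction remaining = 45.6/116.2 ≈ 0.39243.
n = log₂(116.2/45.6) = ln(2.5482)/ln 2 ≈ 1.3495 half-lives.
t = n × t½ = 1.3495 × 28.83 ≈ 38.906 hours.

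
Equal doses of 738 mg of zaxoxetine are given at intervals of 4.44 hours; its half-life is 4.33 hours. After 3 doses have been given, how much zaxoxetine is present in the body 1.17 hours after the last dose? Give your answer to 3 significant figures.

1060 mg

The 3 doses were given 10.05, 5.61, 1.17 hours ago.
Total = 738·(1/2)^(10.05/4.33) + 738·(1/2)^(5.61/4.33) + 738·(1/2)^(1.17/4.33)
      = 147.69 + 300.63 + 611.95 ≈ 1060.3 mg.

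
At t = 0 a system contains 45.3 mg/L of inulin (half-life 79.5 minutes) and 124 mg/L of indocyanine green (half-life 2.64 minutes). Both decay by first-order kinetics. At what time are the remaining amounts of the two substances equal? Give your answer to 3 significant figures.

Set 45.3·(1/2)^(t/79.5) = 124·(1/2)^(t/2.64).
Taking log₂: log₂(45.3/124) = t·(1/79.5 − 1/2.64).
log₂(0.36532) = -1.4528; 1/79.5 − 1/2.64 = -0.36621.
t = -1.4528 / -0.36621 ≈ 3.967 minutes.

3.97 minutes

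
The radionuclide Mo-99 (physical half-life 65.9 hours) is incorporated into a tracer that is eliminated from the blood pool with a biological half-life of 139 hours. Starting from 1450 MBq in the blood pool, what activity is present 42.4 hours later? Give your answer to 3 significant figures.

1/t_eff = 1/t_phys + 1/t_biol = 1/65.9 + 1/139 = 0.022369 per hour.
t_eff = 65.9 × 139 / (65.9 + 139) ≈ 44.705 hours.
Remaining = 1450 × (1/2)^(42.4/44.705) = 1450 × (1/2)^0.94844 ≈ 751.38 MBq.

751 MBq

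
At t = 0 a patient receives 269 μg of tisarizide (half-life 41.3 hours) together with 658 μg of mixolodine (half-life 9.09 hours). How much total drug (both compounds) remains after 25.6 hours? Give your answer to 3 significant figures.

268 μg

tisarizide: 269 × (1/2)^(25.6/41.3) = 269 × (1/2)^0.61985 ≈ 175.05 μg.
mixolodine: 658 × (1/2)^(25.6/9.09) = 658 × (1/2)^2.8163 ≈ 93.42 μg.
Total = 175.05 + 93.42 ≈ 268.47 μg.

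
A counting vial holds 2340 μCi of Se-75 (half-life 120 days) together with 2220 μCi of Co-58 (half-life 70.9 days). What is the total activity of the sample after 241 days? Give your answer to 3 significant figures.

Se-75: 2340 × (1/2)^(241/120) = 2340 × (1/2)^2.0083 ≈ 581.63 μCi.
Co-58: 2220 × (1/2)^(241/70.9) = 2220 × (1/2)^3.3992 ≈ 210.43 μCi.
Total = 581.63 + 210.43 ≈ 792.06 μCi.

792 μCi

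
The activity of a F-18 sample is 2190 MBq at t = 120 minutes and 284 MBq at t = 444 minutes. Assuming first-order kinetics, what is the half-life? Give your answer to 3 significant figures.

Over Δt = 444 − 120 = 324 minutes, the level fell by a factor of 2190/284 ≈ 7.7113.
n = log₂(7.7113) ≈ 2.947 half-lives, so t½ = 324/2.947 ≈ 109.94 minutes.

110 minutes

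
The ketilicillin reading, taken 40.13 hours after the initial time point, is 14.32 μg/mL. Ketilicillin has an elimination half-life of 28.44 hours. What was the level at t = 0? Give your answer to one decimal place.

38.1 μg/mL

Number of half-lives elapsed: n = 40.13/28.44 ≈ 1.411.
A₀ = A × 2^n = 14.32 × 2^1.411 = 14.32 × 2.6593 ≈ 38.081 μg/mL.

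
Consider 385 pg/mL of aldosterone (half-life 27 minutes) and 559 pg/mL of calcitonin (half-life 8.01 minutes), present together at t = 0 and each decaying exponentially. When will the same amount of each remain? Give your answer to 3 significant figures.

6.13 minutes

Set 385·(1/2)^(t/27) = 559·(1/2)^(t/8.01).
Taking log₂: log₂(385/559) = t·(1/27 − 1/8.01).
log₂(0.68873) = -0.53799; 1/27 − 1/8.01 = -0.087807.
t = -0.53799 / -0.087807 ≈ 6.127 minutes.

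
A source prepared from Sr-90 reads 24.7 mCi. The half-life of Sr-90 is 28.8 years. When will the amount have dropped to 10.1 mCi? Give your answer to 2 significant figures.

Fraction remaining = 10.1/24.7 ≈ 0.40891.
n = log₂(24.7/10.1) = ln(2.4455)/ln 2 ≈ 1.2902 half-lives.
t = n × t½ = 1.2902 × 28.8 ≈ 37.156 years.

37 years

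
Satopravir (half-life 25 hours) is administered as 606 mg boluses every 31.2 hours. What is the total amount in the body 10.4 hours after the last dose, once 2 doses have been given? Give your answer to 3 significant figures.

The 2 doses were given 41.6, 10.4 hours ago.
Total = 606·(1/2)^(41.6/25) + 606·(1/2)^(10.4/25)
      = 191.23 + 454.2 ≈ 645.43 mg.

645 mg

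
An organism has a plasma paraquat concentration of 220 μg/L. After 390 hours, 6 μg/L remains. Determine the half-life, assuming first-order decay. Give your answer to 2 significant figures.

75 hours

A/A₀ = 6/220 ≈ 0.027273.
n = log₂(36.667) ≈ 5.1964 half-lives elapsed in 390 hours.
t½ = 390/5.1964 ≈ 75.052 hours.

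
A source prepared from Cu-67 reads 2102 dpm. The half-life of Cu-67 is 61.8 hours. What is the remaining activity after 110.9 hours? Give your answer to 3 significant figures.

Number of half-lives: n = 110.9/61.8 ≈ 1.7945.
Remaining = 2102 × (1/2)^1.7945 = 2102 × 0.28827 ≈ 605.95 dpm.

606 dpm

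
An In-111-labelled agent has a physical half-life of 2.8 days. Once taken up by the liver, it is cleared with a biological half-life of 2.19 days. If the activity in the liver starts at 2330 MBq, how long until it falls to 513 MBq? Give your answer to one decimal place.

2.7 days

1/t_eff = 1/t_phys + 1/t_biol = 1/2.8 + 1/2.19 = 0.81376 per day.
t_eff = 2.8 × 2.19 / (2.8 + 2.19) ≈ 1.2289 days.
n = log₂(2330/513) ≈ 2.1833; t = 2.1833 × 1.2289 ≈ 2.683 days.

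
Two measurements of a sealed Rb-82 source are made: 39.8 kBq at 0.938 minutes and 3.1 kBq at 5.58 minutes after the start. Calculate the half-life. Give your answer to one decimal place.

Over Δt = 5.58 − 0.938 = 4.642 minutes, the level fell by a factor of 39.8/3.1 ≈ 12.839.
n = log₂(12.839) ≈ 3.6824 half-lives, so t½ = 4.642/3.6824 ≈ 1.2606 minutes.

1.3 minutes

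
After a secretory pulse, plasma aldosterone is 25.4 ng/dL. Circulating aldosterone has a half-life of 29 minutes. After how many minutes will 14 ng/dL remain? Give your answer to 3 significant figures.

Fraction remaining = 14/25.4 ≈ 0.55118.
n = log₂(25.4/14) = ln(1.8143)/ln 2 ≈ 0.8594 half-lives.
t = n × t½ = 0.8594 × 29 ≈ 24.923 minutes.

24.9 minutes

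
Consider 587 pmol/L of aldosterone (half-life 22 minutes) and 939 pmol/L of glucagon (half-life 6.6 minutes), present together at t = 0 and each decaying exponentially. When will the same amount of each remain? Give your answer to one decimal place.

6.4 minutes

Set 587·(1/2)^(t/22) = 939·(1/2)^(t/6.6).
Taking log₂: log₂(587/939) = t·(1/22 − 1/6.6).
log₂(0.62513) = -0.67776; 1/22 − 1/6.6 = -0.10606.
t = -0.67776 / -0.10606 ≈ 6.3904 minutes.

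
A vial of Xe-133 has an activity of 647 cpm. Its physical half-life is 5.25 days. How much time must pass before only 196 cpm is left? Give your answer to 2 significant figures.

Fraction remaining = 196/647 ≈ 0.30294.
n = log₂(647/196) = ln(3.301)/ln 2 ≈ 1.7229 half-lives.
t = n × t½ = 1.7229 × 5.25 ≈ 9.0453 days.

9.0 days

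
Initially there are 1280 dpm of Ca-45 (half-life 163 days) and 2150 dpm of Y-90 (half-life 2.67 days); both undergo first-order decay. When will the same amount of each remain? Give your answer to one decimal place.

Set 1280·(1/2)^(t/163) = 2150·(1/2)^(t/2.67).
Taking log₂: log₂(1280/2150) = t·(1/163 − 1/2.67).
log₂(0.59535) = -0.74819; 1/163 − 1/2.67 = -0.3684.
t = -0.74819 / -0.3684 ≈ 2.0309 days.

2.0 days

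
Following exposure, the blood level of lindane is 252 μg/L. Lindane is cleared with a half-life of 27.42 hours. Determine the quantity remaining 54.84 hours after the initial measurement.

Elapsed time is 2 half-lives (54.84/27.42).
Each half-life halves the amount: 252 × (1/2)^2 = 252/4 = 63 μg/L.

63 μg/L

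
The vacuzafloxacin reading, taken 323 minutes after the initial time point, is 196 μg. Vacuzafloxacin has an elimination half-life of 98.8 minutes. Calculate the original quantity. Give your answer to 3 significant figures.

1890 μg

Number of half-lives elapsed: n = 323/98.8 ≈ 3.2692.
A₀ = A × 2^n = 196 × 2^3.2692 = 196 × 9.6413 ≈ 1889.7 μg.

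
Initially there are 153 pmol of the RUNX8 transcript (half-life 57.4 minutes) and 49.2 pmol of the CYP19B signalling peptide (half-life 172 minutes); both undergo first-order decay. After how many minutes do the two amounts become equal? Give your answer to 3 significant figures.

Set 153·(1/2)^(t/57.4) = 49.2·(1/2)^(t/172).
Taking log₂: log₂(153/49.2) = t·(1/57.4 − 1/172).
log₂(3.1098) = 1.6368; 1/57.4 − 1/172 = 0.011608.
t = 1.6368 / 0.011608 ≈ 141.01 minutes.

141 minutes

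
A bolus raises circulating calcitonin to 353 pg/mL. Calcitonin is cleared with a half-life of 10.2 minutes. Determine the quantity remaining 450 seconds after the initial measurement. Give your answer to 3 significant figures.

Convert the elapsed time: 450 seconds = 7.5 minutes.
Number of half-lives: n = 7.5/10.2 ≈ 0.73529.
Remaining = 353 × (1/2)^0.73529 = 353 × 0.6007 ≈ 212.05 pg/mL.

212 pg/mL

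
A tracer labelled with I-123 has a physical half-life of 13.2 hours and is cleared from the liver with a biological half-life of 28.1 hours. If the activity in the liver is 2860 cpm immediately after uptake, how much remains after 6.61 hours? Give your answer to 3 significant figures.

1720 cpm

1/t_eff = 1/t_phys + 1/t_biol = 1/13.2 + 1/28.1 = 0.11134 per hour.
t_eff = 13.2 × 28.1 / (13.2 + 28.1) ≈ 8.9811 hours.
Remaining = 2860 × (1/2)^(6.61/8.9811) = 2860 × (1/2)^0.73599 ≈ 1717.2 cpm.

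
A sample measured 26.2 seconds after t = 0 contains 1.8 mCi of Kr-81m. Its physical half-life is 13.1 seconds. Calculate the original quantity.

Number of half-lives elapsed: n = 26.2/13.1 ≈ 2.
A₀ = A × 2^n = 1.8 × 2^2 = 1.8 × 4 ≈ 7.2 mCi.

7.2 mCi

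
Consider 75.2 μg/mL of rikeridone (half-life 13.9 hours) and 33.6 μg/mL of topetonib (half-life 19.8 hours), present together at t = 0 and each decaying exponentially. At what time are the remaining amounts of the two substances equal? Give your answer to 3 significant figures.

54.2 hours

Set 75.2·(1/2)^(t/13.9) = 33.6·(1/2)^(t/19.8).
Taking log₂: log₂(75.2/33.6) = t·(1/13.9 − 1/19.8).
log₂(2.2381) = 1.1623; 1/13.9 − 1/19.8 = 0.021437.
t = 1.1623 / 0.021437 ≈ 54.217 hours.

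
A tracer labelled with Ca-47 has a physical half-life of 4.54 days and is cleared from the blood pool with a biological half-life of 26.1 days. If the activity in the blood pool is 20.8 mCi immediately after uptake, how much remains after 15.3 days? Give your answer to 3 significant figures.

1/t_eff = 1/t_phys + 1/t_biol = 1/4.54 + 1/26.1 = 0.25858 per day.
t_eff = 4.54 × 26.1 / (4.54 + 26.1) ≈ 3.8673 days.
Remaining = 20.8 × (1/2)^(15.3/3.8673) = 20.8 × (1/2)^3.9563 ≈ 1.34 mCi.

1.34 mCi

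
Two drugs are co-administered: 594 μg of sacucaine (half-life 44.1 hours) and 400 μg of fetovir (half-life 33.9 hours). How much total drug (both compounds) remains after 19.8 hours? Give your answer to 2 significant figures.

sacucaine: 594 × (1/2)^(19.8/44.1) = 594 × (1/2)^0.44898 ≈ 435.14 μg.
fetovir: 400 × (1/2)^(19.8/33.9) = 400 × (1/2)^0.58407 ≈ 266.83 μg.
Total = 435.14 + 266.83 ≈ 701.97 μg.

700 μg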